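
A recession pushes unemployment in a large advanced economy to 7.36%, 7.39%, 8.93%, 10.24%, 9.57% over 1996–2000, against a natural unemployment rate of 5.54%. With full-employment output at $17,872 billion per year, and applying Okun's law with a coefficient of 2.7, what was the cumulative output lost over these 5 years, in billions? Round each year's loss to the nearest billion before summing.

$7,620 billion

Year 1996: gap = -2.7 × (7.36 - 5.54) = -4.914%, loss ≈ 17872 × 4.914/100 ≈ 878.
Year 1997: gap = -2.7 × (7.39 - 5.54) = -4.995%, loss ≈ 17872 × 4.995/100 ≈ 893.
Year 1998: gap = -2.7 × (8.93 - 5.54) = -9.153%, loss ≈ 17872 × 9.153/100 ≈ 1636.
Year 1999: gap = -2.7 × (10.24 - 5.54) = -12.69%, loss ≈ 17872 × 12.69/100 ≈ 2268.
Year 2000: gap = -2.7 × (9.57 - 5.54) = -10.881%, loss ≈ 17872 × 10.881/100 ≈ 1945.
Total lost output = 878 + 893 + 1636 + 2268 + 1945 = 7620 billion.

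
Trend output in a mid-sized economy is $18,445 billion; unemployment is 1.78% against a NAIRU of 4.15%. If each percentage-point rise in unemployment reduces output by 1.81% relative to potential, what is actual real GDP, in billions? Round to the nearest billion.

$19,236 billion

Unemployment gap = 1.78 - 4.15 = -2.37 points, so the output gap is -1.81 × (-2.37) = 4.2897%.
Actual GDP = 18445 × (1 + 4.2897/100) = 18445 × 1.042897 ≈ 19236 billion.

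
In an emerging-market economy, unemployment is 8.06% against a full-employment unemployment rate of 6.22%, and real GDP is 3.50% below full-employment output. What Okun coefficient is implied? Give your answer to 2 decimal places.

β ≈ 1.90

Okun's law: output gap = -β × (u - u*).
-3.50 = -β × (8.06 - 6.22) = -β × 1.84, so β = 3.5/1.84 = 1.90.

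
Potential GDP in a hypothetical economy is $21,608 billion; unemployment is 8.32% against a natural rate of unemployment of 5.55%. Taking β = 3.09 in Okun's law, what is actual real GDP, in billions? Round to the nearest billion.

Unemployment gap = 8.32 - 5.55 = 2.77 points, so the output gap is -3.09 × 2.77 = -8.5593%.
Actual GDP = 21608 × (1 - 8.5593/100) = 21608 × 0.914407 ≈ 19759 billion.

$19,759 billion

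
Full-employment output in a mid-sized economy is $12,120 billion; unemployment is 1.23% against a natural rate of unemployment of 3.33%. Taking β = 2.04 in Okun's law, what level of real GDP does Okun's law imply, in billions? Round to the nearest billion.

Unemployment gap = 1.23 - 3.33 = -2.1 points, so the output gap is -2.04 × (-2.1) = 4.284%.
Actual GDP = 12120 × (1 + 4.284/100) = 12120 × 1.04284 ≈ 12639 billion.

$12,639 billion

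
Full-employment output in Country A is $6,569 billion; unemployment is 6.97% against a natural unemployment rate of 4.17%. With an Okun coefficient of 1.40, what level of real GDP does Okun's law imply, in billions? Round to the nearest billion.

Unemployment gap = 6.97 - 4.17 = 2.8 points, so the output gap is -1.4 × 2.8 = -3.92%.
Actual GDP = 6569 × (1 - 3.92/100) = 6569 × 0.9608 ≈ 6311 billion.

$6,311 billion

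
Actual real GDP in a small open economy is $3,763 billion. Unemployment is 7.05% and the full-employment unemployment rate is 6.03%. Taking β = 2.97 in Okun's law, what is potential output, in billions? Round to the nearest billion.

Unemployment gap = 7.05 - 6.03 = 1.02 points, so output gap = -2.97 × 1.02 = -3.0294%.
Since Y = Y* × (1 + gap/100), Y* = 3763/0.969706 ≈ 3881 billion.

$3,881 billion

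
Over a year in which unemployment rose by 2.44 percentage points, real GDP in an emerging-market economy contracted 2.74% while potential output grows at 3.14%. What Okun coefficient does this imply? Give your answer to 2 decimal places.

Growth form: g_Y = g_Y* - β × Δu, so β = (g_Y* - g_Y)/Δu.
β = (3.14 + 2.74)/2.44 = 5.88/2.44 = 2.41.

β ≈ 2.41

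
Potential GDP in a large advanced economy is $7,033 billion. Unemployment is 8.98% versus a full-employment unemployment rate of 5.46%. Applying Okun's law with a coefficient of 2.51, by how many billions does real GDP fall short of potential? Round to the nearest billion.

$621 billion

Output gap = -2.51 × (8.98 - 5.46) = -2.51 × 3.52 = -8.8352%.
Actual GDP ≈ 7033 × 0.911648 ≈ 6412 billion, so the shortfall is 7033 - 6412 = 621 billion.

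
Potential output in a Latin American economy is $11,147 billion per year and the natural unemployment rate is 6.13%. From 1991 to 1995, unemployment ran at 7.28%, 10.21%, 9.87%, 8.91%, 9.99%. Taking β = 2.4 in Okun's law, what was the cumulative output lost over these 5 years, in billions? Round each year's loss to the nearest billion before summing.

$4,178 billion

Year 1991: gap = -2.4 × (7.28 - 6.13) = -2.76%, loss ≈ 11147 × 2.76/100 ≈ 308.
Year 1992: gap = -2.4 × (10.21 - 6.13) = -9.792%, loss ≈ 11147 × 9.792/100 ≈ 1092.
Year 1993: gap = -2.4 × (9.87 - 6.13) = -8.976%, loss ≈ 11147 × 8.976/100 ≈ 1001.
Year 1994: gap = -2.4 × (8.91 - 6.13) = -6.672%, loss ≈ 11147 × 6.672/100 ≈ 744.
Year 1995: gap = -2.4 × (9.99 - 6.13) = -9.264%, loss ≈ 11147 × 9.264/100 ≈ 1033.
Total lost output = 308 + 1092 + 1001 + 744 + 1033 = 4178 billion.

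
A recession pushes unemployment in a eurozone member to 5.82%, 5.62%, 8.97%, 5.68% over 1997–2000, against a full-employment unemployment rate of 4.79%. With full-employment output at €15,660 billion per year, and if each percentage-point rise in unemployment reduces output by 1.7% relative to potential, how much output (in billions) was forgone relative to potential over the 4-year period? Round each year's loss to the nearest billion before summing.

€1,845 billion

Year 1997: gap = -1.7 × (5.82 - 4.79) = -1.751%, loss ≈ 15660 × 1.751/100 ≈ 274.
Year 1998: gap = -1.7 × (5.62 - 4.79) = -1.411%, loss ≈ 15660 × 1.411/100 ≈ 221.
Year 1999: gap = -1.7 × (8.97 - 4.79) = -7.106%, loss ≈ 15660 × 7.106/100 ≈ 1113.
Year 2000: gap = -1.7 × (5.68 - 4.79) = -1.513%, loss ≈ 15660 × 1.513/100 ≈ 237.
Total lost output = 274 + 221 + 1113 + 237 = 1845 billion.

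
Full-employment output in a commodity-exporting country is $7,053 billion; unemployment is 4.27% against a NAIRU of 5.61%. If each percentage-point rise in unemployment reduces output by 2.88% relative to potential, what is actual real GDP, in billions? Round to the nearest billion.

$7,325 billion

Unemployment gap = 4.27 - 5.61 = -1.34 points, so the output gap is -2.88 × (-1.34) = 3.8592%.
Actual GDP = 7053 × (1 + 3.8592/100) = 7053 × 1.038592 ≈ 7325 billion.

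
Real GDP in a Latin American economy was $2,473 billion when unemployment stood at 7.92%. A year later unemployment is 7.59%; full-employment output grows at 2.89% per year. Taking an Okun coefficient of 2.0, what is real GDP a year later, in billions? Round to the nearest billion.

Δu = 7.59 - 7.92 = -0.33 points.
Okun's law (growth form): g_Y = g_Y* - β × Δu = 2.89 - 2.0 × (-0.33) = 2.89 + 0.66 = 3.55%.
Real GDP in the next year = 2473 × (1 + 3.55/100) = 2473 × 1.0355 ≈ 2561 billion.

$2,561 billion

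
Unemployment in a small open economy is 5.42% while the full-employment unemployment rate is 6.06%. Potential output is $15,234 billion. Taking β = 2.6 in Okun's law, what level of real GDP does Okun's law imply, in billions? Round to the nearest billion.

$15,487 billion

Unemployment gap = 5.42 - 6.06 = -0.64 points, so the output gap is -2.6 × (-0.64) = 1.664%.
Actual GDP = 15234 × (1 + 1.664/100) = 15234 × 1.01664 ≈ 15487 billion.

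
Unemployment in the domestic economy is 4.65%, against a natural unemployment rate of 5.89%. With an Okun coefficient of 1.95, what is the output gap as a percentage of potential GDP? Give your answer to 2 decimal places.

2.42%

The unemployment gap is 4.65 - 5.89 = -1.24 percentage points.
Okun's law gives an output gap of -1.95 × (-1.24) = 2.418%, i.e. 2.42% above potential.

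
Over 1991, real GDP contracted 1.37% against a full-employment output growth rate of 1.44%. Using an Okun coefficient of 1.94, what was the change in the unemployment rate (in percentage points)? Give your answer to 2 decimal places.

Growth-rate Okun's law: g_Y = g_Y* - β × Δu, so Δu = (g_Y* - g_Y)/β.
Δu = (1.44 + 1.37)/1.94 = 2.81/1.94 = 1.45 percentage points.

1.45 percentage points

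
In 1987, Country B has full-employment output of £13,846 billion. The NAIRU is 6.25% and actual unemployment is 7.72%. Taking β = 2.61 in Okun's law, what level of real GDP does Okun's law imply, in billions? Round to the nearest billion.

£13,315 billion

Unemployment gap = 7.72 - 6.25 = 1.47 points, so the output gap is -2.61 × 1.47 = -3.8367%.
Actual GDP = 13846 × (1 - 3.8367/100) = 13846 × 0.961633 ≈ 13315 billion.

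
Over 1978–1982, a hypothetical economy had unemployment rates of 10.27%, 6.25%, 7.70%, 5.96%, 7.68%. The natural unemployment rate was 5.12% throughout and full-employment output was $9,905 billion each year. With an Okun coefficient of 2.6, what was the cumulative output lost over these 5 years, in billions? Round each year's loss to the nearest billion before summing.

$3,156 billion

Year 1978: gap = -2.6 × (10.27 - 5.12) = -13.39%, loss ≈ 9905 × 13.39/100 ≈ 1326.
Year 1979: gap = -2.6 × (6.25 - 5.12) = -2.938%, loss ≈ 9905 × 2.938/100 ≈ 291.
Year 1980: gap = -2.6 × (7.7 - 5.12) = -6.708%, loss ≈ 9905 × 6.708/100 ≈ 664.
Year 1981: gap = -2.6 × (5.96 - 5.12) = -2.184%, loss ≈ 9905 × 2.184/100 ≈ 216.
Year 1982: gap = -2.6 × (7.68 - 5.12) = -6.656%, loss ≈ 9905 × 6.656/100 ≈ 659.
Total lost output = 1326 + 291 + 664 + 216 + 659 = 3156 billion.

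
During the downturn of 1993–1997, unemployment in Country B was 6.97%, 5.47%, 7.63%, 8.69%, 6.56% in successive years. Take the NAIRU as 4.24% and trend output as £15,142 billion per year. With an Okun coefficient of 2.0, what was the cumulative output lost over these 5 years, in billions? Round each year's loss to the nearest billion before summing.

£4,277 billion

Year 1993: gap = -2.0 × (6.97 - 4.24) = -5.46%, loss ≈ 15142 × 5.46/100 ≈ 827.
Year 1994: gap = -2.0 × (5.47 - 4.24) = -2.46%, loss ≈ 15142 × 2.46/100 ≈ 372.
Year 1995: gap = -2.0 × (7.63 - 4.24) = -6.78%, loss ≈ 15142 × 6.78/100 ≈ 1027.
Year 1996: gap = -2.0 × (8.69 - 4.24) = -8.9%, loss ≈ 15142 × 8.9/100 ≈ 1348.
Year 1997: gap = -2.0 × (6.56 - 4.24) = -4.64%, loss ≈ 15142 × 4.64/100 ≈ 703.
Total lost output = 827 + 372 + 1027 + 1348 + 703 = 4277 billion.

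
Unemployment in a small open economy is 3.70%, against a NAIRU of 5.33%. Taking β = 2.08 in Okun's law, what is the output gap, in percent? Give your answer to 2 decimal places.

3.39%

The unemployment gap is 3.7 - 5.33 = -1.63 percentage points.
Okun's law gives an output gap of -2.08 × (-1.63) = 3.3904%, i.e. 3.39% above potential.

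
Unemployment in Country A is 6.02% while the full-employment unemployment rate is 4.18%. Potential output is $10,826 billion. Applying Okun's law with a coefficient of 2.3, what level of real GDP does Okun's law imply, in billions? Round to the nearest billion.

$10,368 billion

Unemployment gap = 6.02 - 4.18 = 1.84 points, so the output gap is -2.3 × 1.84 = -4.232%.
Actual GDP = 10826 × (1 - 4.232/100) = 10826 × 0.95768 ≈ 10368 billion.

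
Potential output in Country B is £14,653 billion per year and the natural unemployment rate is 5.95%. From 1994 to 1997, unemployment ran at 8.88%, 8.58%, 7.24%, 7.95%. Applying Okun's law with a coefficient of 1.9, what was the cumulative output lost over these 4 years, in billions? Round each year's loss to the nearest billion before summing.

Year 1994: gap = -1.9 × (8.88 - 5.95) = -5.567%, loss ≈ 14653 × 5.567/100 ≈ 816.
Year 1995: gap = -1.9 × (8.58 - 5.95) = -4.997%, loss ≈ 14653 × 4.997/100 ≈ 732.
Year 1996: gap = -1.9 × (7.24 - 5.95) = -2.451%, loss ≈ 14653 × 2.451/100 ≈ 359.
Year 1997: gap = -1.9 × (7.95 - 5.95) = -3.8%, loss ≈ 14653 × 3.8/100 ≈ 557.
Total lost output = 816 + 732 + 359 + 557 = 2464 billion.

£2,464 billion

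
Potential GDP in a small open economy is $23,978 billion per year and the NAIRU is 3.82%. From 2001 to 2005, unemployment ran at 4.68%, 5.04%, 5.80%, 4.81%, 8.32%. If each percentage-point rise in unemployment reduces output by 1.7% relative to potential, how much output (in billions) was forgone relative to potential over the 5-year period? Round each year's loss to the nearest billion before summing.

Year 2001: gap = -1.7 × (4.68 - 3.82) = -1.462%, loss ≈ 23978 × 1.462/100 ≈ 351.
Year 2002: gap = -1.7 × (5.04 - 3.82) = -2.074%, loss ≈ 23978 × 2.074/100 ≈ 497.
Year 2003: gap = -1.7 × (5.8 - 3.82) = -3.366%, loss ≈ 23978 × 3.366/100 ≈ 807.
Year 2004: gap = -1.7 × (4.81 - 3.82) = -1.683%, loss ≈ 23978 × 1.683/100 ≈ 404.
Year 2005: gap = -1.7 × (8.32 - 3.82) = -7.65%, loss ≈ 23978 × 7.65/100 ≈ 1834.
Total lost output = 351 + 497 + 807 + 404 + 1834 = 3893 billion.

$3,893 billion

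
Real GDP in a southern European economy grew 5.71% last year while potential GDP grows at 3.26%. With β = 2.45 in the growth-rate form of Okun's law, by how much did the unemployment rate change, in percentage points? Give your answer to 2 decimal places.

Growth-rate Okun's law: g_Y = g_Y* - β × Δu, so Δu = (g_Y* - g_Y)/β.
Δu = (3.26 - 5.71)/2.45 = -2.45/2.45 = -1.00 percentage point.

-1.00 percentage points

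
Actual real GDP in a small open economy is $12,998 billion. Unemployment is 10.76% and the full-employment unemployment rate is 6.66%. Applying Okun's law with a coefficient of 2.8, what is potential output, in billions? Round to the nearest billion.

$14,684 billion

Unemployment gap = 10.76 - 6.66 = 4.1 points, so output gap = -2.8 × 4.1 = -11.48%.
Since Y = Y* × (1 + gap/100), Y* = 12998/0.8852 ≈ 14684 billion.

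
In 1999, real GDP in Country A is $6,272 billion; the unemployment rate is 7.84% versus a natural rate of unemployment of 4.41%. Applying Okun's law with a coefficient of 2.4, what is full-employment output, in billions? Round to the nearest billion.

Unemployment gap = 7.84 - 4.41 = 3.43 points, so output gap = -2.4 × 3.43 = -8.232%.
Since Y = Y* × (1 + gap/100), Y* = 6272/0.91768 ≈ 6835 billion.

$6,835 billion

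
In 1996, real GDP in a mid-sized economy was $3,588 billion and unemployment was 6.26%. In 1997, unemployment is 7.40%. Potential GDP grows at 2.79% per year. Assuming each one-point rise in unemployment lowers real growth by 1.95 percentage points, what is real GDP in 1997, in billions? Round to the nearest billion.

Δu = 7.4 - 6.26 = 1.14 points.
Okun's law (growth form): g_Y = g_Y* - β × Δu = 2.79 - 1.95 × (1.14) = 2.79 - 2.223 = 0.567%.
Real GDP in the next year = 3588 × (1 + 0.567/100) = 3588 × 1.00567 ≈ 3608 billion.

$3,608 billion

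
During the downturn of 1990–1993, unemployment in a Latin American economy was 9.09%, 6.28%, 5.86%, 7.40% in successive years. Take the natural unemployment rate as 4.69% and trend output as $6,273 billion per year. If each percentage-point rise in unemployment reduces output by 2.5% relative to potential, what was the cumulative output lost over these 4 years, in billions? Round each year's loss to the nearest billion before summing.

Year 1990: gap = -2.5 × (9.09 - 4.69) = -11%, loss ≈ 6273 × 11/100 ≈ 690.
Year 1991: gap = -2.5 × (6.28 - 4.69) = -3.975%, loss ≈ 6273 × 3.975/100 ≈ 249.
Year 1992: gap = -2.5 × (5.86 - 4.69) = -2.925%, loss ≈ 6273 × 2.925/100 ≈ 183.
Year 1993: gap = -2.5 × (7.4 - 4.69) = -6.775%, loss ≈ 6273 × 6.775/100 ≈ 425.
Total lost output = 690 + 249 + 183 + 425 = 1547 billion.

$1,547 billion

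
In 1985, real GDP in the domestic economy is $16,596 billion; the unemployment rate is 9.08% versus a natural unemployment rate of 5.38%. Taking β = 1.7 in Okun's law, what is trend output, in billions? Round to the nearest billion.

Unemployment gap = 9.08 - 5.38 = 3.7 points, so output gap = -1.7 × 3.7 = -6.29%.
Since Y = Y* × (1 + gap/100), Y* = 16596/0.9371 ≈ 17710 billion.

$17,710 billion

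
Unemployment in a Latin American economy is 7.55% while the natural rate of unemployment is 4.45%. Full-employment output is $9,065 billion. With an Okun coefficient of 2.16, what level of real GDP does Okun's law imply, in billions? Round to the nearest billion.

Unemployment gap = 7.55 - 4.45 = 3.1 points, so the output gap is -2.16 × 3.1 = -6.696%.
Actual GDP = 9065 × (1 - 6.696/100) = 9065 × 0.93304 ≈ 8458 billion.

$8,458 billion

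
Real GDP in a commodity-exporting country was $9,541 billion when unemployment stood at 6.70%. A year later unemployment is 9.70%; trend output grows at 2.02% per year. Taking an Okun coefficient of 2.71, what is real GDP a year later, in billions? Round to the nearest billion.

Δu = 9.7 - 6.7 = 3 points.
Okun's law (growth form): g_Y = g_Y* - β × Δu = 2.02 - 2.71 × (3.00) = 2.02 - 8.13 = -6.11%.
Real GDP in the next year = 9541 × (1 - 6.11/100) = 9541 × 0.9389 ≈ 8958 billion.

$8,958 billion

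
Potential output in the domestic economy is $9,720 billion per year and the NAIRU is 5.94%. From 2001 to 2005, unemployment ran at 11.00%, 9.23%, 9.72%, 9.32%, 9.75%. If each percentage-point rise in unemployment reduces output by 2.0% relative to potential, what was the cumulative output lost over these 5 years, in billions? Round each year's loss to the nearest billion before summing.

$3,757 billion

Year 2001: gap = -2.0 × (11 - 5.94) = -10.12%, loss ≈ 9720 × 10.12/100 ≈ 984.
Year 2002: gap = -2.0 × (9.23 - 5.94) = -6.58%, loss ≈ 9720 × 6.58/100 ≈ 640.
Year 2003: gap = -2.0 × (9.72 - 5.94) = -7.56%, loss ≈ 9720 × 7.56/100 ≈ 735.
Year 2004: gap = -2.0 × (9.32 - 5.94) = -6.76%, loss ≈ 9720 × 6.76/100 ≈ 657.
Year 2005: gap = -2.0 × (9.75 - 5.94) = -7.62%, loss ≈ 9720 × 7.62/100 ≈ 741.
Total lost output = 984 + 640 + 735 + 657 + 741 = 3757 billion.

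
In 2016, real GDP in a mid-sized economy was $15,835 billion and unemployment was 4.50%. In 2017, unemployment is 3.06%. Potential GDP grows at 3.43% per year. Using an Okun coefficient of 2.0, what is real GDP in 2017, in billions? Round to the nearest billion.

$16,834 billion

Δu = 3.06 - 4.5 = -1.44 points.
Okun's law (growth form): g_Y = g_Y* - β × Δu = 3.43 - 2.0 × (-1.44) = 3.43 + 2.88 = 6.31%.
Real GDP in the next year = 15835 × (1 + 6.31/100) = 15835 × 1.0631 ≈ 16834 billion.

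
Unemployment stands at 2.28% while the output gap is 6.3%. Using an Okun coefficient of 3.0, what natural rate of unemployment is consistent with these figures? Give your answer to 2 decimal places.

From Okun's law, u - u* = -(output gap)/β = -(6.3)/3.0 = -2.1 points.
So u* = 2.28 + 2.1 = 4.38%.

4.38%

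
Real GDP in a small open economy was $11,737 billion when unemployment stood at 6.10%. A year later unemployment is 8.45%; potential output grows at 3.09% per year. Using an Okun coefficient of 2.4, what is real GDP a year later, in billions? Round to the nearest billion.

Δu = 8.45 - 6.1 = 2.35 points.
Okun's law (growth form): g_Y = g_Y* - β × Δu = 3.09 - 2.4 × (2.35) = 3.09 - 5.64 = -2.55%.
Real GDP in the next year = 11737 × (1 - 2.55/100) = 11737 × 0.9745 ≈ 11438 billion.

$11,438 billion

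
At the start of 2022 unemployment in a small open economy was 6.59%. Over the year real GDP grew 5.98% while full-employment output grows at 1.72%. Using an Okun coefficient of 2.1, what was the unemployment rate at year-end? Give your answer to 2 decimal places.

4.56%

Growth-rate Okun's law: g_Y = g_Y* - β × Δu, so Δu = (g_Y* - g_Y)/β.
Δu = (1.72 - 5.98)/2.1 = -4.26/2.1 = -2.03 percentage points.
Year-end unemployment = 6.59 - 2.03 = 4.56%.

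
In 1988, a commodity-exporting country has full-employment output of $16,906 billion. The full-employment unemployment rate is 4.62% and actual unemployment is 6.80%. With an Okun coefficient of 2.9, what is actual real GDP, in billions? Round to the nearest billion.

$15,837 billion

Unemployment gap = 6.8 - 4.62 = 2.18 points, so the output gap is -2.9 × 2.18 = -6.322%.
Actual GDP = 16906 × (1 - 6.322/100) = 16906 × 0.93678 ≈ 15837 billion.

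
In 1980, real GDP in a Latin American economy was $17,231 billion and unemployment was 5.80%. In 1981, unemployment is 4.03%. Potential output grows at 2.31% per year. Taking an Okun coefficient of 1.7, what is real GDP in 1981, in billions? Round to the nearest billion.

$18,148 billion

Δu = 4.03 - 5.8 = -1.77 points.
Okun's law (growth form): g_Y = g_Y* - β × Δu = 2.31 - 1.7 × (-1.77) = 2.31 + 3.009 = 5.319%.
Real GDP in the next year = 17231 × (1 + 5.319/100) = 17231 × 1.05319 ≈ 18148 billion.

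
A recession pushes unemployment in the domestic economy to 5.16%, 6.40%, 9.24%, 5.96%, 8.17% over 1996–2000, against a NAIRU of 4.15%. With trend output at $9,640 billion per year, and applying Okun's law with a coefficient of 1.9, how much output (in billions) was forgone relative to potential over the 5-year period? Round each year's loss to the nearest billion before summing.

Year 1996: gap = -1.9 × (5.16 - 4.15) = -1.919%, loss ≈ 9640 × 1.919/100 ≈ 185.
Year 1997: gap = -1.9 × (6.4 - 4.15) = -4.275%, loss ≈ 9640 × 4.275/100 ≈ 412.
Year 1998: gap = -1.9 × (9.24 - 4.15) = -9.671%, loss ≈ 9640 × 9.671/100 ≈ 932.
Year 1999: gap = -1.9 × (5.96 - 4.15) = -3.439%, loss ≈ 9640 × 3.439/100 ≈ 332.
Year 2000: gap = -1.9 × (8.17 - 4.15) = -7.638%, loss ≈ 9640 × 7.638/100 ≈ 736.
Total lost output = 185 + 412 + 932 + 332 + 736 = 2597 billion.

$2,597 billion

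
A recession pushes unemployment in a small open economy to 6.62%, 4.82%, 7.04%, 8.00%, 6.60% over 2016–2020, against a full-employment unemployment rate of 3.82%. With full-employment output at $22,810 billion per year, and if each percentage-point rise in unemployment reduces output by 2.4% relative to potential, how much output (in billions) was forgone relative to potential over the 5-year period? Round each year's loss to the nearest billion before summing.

$7,653 billion

Year 2016: gap = -2.4 × (6.62 - 3.82) = -6.72%, loss ≈ 22810 × 6.72/100 ≈ 1533.
Year 2017: gap = -2.4 × (4.82 - 3.82) = -2.4%, loss ≈ 22810 × 2.4/100 ≈ 547.
Year 2018: gap = -2.4 × (7.04 - 3.82) = -7.728%, loss ≈ 22810 × 7.728/100 ≈ 1763.
Year 2019: gap = -2.4 × (8 - 3.82) = -10.032%, loss ≈ 22810 × 10.032/100 ≈ 2288.
Year 2020: gap = -2.4 × (6.6 - 3.82) = -6.672%, loss ≈ 22810 × 6.672/100 ≈ 1522.
Total lost output = 1533 + 547 + 1763 + 2288 + 1522 = 7653 billion.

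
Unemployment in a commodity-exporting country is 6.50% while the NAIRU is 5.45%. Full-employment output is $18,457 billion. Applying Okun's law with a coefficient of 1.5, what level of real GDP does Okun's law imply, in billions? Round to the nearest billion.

$18,166 billion

Unemployment gap = 6.5 - 5.45 = 1.05 points, so the output gap is -1.5 × 1.05 = -1.575%.
Actual GDP = 18457 × (1 - 1.575/100) = 18457 × 0.98425 ≈ 18166 billion.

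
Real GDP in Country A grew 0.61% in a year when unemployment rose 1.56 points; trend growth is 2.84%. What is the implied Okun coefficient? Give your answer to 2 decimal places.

β ≈ 1.43

Growth form: g_Y = g_Y* - β × Δu, so β = (g_Y* - g_Y)/Δu.
β = (2.84 - 0.61)/1.56 = 2.23/1.56 = 1.43.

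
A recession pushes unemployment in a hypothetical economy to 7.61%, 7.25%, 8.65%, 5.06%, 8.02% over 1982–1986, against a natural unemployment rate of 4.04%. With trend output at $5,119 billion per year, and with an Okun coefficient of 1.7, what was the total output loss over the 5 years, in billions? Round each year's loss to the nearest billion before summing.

Year 1982: gap = -1.7 × (7.61 - 4.04) = -6.069%, loss ≈ 5119 × 6.069/100 ≈ 311.
Year 1983: gap = -1.7 × (7.25 - 4.04) = -5.457%, loss ≈ 5119 × 5.457/100 ≈ 279.
Year 1984: gap = -1.7 × (8.65 - 4.04) = -7.837%, loss ≈ 5119 × 7.837/100 ≈ 401.
Year 1985: gap = -1.7 × (5.06 - 4.04) = -1.734%, loss ≈ 5119 × 1.734/100 ≈ 89.
Year 1986: gap = -1.7 × (8.02 - 4.04) = -6.766%, loss ≈ 5119 × 6.766/100 ≈ 346.
Total lost output = 311 + 279 + 401 + 89 + 346 = 1426 billion.

$1,426 billion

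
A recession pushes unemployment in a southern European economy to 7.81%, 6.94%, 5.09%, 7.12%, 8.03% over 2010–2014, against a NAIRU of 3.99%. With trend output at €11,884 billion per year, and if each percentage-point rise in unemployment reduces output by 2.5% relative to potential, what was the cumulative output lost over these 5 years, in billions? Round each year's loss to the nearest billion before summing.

Year 2010: gap = -2.5 × (7.81 - 3.99) = -9.55%, loss ≈ 11884 × 9.55/100 ≈ 1135.
Year 2011: gap = -2.5 × (6.94 - 3.99) = -7.375%, loss ≈ 11884 × 7.375/100 ≈ 876.
Year 2012: gap = -2.5 × (5.09 - 3.99) = -2.75%, loss ≈ 11884 × 2.75/100 ≈ 327.
Year 2013: gap = -2.5 × (7.12 - 3.99) = -7.825%, loss ≈ 11884 × 7.825/100 ≈ 930.
Year 2014: gap = -2.5 × (8.03 - 3.99) = -10.1%, loss ≈ 11884 × 10.1/100 ≈ 1200.
Total lost output = 1135 + 876 + 327 + 930 + 1200 = 4468 billion.

€4,468 billion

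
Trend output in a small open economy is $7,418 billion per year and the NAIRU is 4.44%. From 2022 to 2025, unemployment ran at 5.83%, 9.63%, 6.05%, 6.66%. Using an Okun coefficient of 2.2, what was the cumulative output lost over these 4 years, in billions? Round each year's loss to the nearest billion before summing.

$1,699 billion

Year 2022: gap = -2.2 × (5.83 - 4.44) = -3.058%, loss ≈ 7418 × 3.058/100 ≈ 227.
Year 2023: gap = -2.2 × (9.63 - 4.44) = -11.418%, loss ≈ 7418 × 11.418/100 ≈ 847.
Year 2024: gap = -2.2 × (6.05 - 4.44) = -3.542%, loss ≈ 7418 × 3.542/100 ≈ 263.
Year 2025: gap = -2.2 × (6.66 - 4.44) = -4.884%, loss ≈ 7418 × 4.884/100 ≈ 362.
Total lost output = 227 + 847 + 263 + 362 = 1699 billion.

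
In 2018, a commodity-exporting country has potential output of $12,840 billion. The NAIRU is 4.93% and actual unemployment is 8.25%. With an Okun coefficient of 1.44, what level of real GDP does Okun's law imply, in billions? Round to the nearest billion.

Unemployment gap = 8.25 - 4.93 = 3.32 points, so the output gap is -1.44 × 3.32 = -4.7808%.
Actual GDP = 12840 × (1 - 4.7808/100) = 12840 × 0.952192 ≈ 12226 billion.

$12,226 billion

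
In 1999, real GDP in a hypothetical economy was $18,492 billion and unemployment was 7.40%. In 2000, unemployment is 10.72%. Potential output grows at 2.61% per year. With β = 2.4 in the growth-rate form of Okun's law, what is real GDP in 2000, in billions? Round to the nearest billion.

$17,501 billion

Δu = 10.72 - 7.4 = 3.32 points.
Okun's law (growth form): g_Y = g_Y* - β × Δu = 2.61 - 2.4 × (3.32) = 2.61 - 7.968 = -5.358%.
Real GDP in the next year = 18492 × (1 - 5.358/100) = 18492 × 0.94642 ≈ 17501 billion.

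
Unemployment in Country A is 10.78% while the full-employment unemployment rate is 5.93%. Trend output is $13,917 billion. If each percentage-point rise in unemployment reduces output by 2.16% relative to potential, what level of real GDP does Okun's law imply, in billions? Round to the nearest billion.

Unemployment gap = 10.78 - 5.93 = 4.85 points, so the output gap is -2.16 × 4.85 = -10.476%.
Actual GDP = 13917 × (1 - 10.476/100) = 13917 × 0.89524 ≈ 12459 billion.

$12,459 billion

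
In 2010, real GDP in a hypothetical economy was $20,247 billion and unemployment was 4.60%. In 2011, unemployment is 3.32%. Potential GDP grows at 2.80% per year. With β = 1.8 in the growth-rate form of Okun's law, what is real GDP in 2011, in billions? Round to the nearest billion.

Δu = 3.32 - 4.6 = -1.28 points.
Okun's law (growth form): g_Y = g_Y* - β × Δu = 2.80 - 1.8 × (-1.28) = 2.8 + 2.304 = 5.104%.
Real GDP in the next year = 20247 × (1 + 5.104/100) = 20247 × 1.05104 ≈ 21280 billion.

$21,280 billion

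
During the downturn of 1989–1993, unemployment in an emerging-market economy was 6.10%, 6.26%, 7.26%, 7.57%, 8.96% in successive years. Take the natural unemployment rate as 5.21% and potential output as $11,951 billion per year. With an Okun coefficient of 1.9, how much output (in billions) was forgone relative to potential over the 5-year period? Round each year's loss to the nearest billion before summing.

Year 1989: gap = -1.9 × (6.1 - 5.21) = -1.691%, loss ≈ 11951 × 1.691/100 ≈ 202.
Year 1990: gap = -1.9 × (6.26 - 5.21) = -1.995%, loss ≈ 11951 × 1.995/100 ≈ 238.
Year 1991: gap = -1.9 × (7.26 - 5.21) = -3.895%, loss ≈ 11951 × 3.895/100 ≈ 465.
Year 1992: gap = -1.9 × (7.57 - 5.21) = -4.484%, loss ≈ 11951 × 4.484/100 ≈ 536.
Year 1993: gap = -1.9 × (8.96 - 5.21) = -7.125%, loss ≈ 11951 × 7.125/100 ≈ 852.
Total lost output = 202 + 238 + 465 + 536 + 852 = 2293 billion.

$2,293 billion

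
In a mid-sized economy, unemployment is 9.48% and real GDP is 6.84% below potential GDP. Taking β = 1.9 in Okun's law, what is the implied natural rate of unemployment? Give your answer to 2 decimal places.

5.88%

From Okun's law, u - u* = -(output gap)/β = -(-6.84)/1.9 = 3.6 points.
So u* = 9.48 - 3.6 = 5.88%.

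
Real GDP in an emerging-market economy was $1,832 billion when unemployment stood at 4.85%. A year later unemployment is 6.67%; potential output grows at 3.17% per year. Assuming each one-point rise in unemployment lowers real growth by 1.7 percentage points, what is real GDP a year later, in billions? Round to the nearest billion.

$1,833 billion

Δu = 6.67 - 4.85 = 1.82 points.
Okun's law (growth form): g_Y = g_Y* - β × Δu = 3.17 - 1.7 × (1.82) = 3.17 - 3.094 = 0.076%.
Real GDP in the next year = 1832 × (1 + 0.076/100) = 1832 × 1.00076 ≈ 1833 billion.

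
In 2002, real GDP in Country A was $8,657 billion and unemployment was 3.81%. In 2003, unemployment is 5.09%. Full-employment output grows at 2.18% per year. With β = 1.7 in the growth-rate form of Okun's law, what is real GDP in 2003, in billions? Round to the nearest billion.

$8,657 billion

Δu = 5.09 - 3.81 = 1.28 points.
Okun's law (growth form): g_Y = g_Y* - β × Δu = 2.18 - 1.7 × (1.28) = 2.18 - 2.176 = 0.004%.
Real GDP in the next year = 8657 × (1 + 0.004/100) = 8657 × 1.00004 ≈ 8657 billion.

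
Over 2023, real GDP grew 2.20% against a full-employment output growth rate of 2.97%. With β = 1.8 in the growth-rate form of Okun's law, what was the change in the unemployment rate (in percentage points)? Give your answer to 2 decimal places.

Growth-rate Okun's law: g_Y = g_Y* - β × Δu, so Δu = (g_Y* - g_Y)/β.
Δu = (2.97 - 2.2)/1.8 = 0.77/1.8 = 0.43 percentage points.

0.43 percentage points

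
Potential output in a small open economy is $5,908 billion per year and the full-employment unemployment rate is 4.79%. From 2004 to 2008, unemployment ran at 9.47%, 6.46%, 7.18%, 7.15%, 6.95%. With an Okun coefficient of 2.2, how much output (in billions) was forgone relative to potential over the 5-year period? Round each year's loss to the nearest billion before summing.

$1,724 billion

Year 2004: gap = -2.2 × (9.47 - 4.79) = -10.296%, loss ≈ 5908 × 10.296/100 ≈ 608.
Year 2005: gap = -2.2 × (6.46 - 4.79) = -3.674%, loss ≈ 5908 × 3.674/100 ≈ 217.
Year 2006: gap = -2.2 × (7.18 - 4.79) = -5.258%, loss ≈ 5908 × 5.258/100 ≈ 311.
Year 2007: gap = -2.2 × (7.15 - 4.79) = -5.192%, loss ≈ 5908 × 5.192/100 ≈ 307.
Year 2008: gap = -2.2 × (6.95 - 4.79) = -4.752%, loss ≈ 5908 × 4.752/100 ≈ 281.
Total lost output = 608 + 217 + 311 + 307 + 281 = 1724 billion.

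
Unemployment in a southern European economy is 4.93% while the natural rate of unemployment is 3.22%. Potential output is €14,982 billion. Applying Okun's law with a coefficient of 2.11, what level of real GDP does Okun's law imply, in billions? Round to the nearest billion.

€14,441 billion

Unemployment gap = 4.93 - 3.22 = 1.71 points, so the output gap is -2.11 × 1.71 = -3.6081%.
Actual GDP = 14982 × (1 - 3.6081/100) = 14982 × 0.963919 ≈ 14441 billion.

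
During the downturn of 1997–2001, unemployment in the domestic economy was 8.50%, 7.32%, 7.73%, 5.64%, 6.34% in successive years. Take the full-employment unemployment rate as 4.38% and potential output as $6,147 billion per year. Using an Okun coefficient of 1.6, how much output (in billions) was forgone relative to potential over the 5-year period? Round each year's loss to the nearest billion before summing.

$1,340 billion

Year 1997: gap = -1.6 × (8.5 - 4.38) = -6.592%, loss ≈ 6147 × 6.592/100 ≈ 405.
Year 1998: gap = -1.6 × (7.32 - 4.38) = -4.704%, loss ≈ 6147 × 4.704/100 ≈ 289.
Year 1999: gap = -1.6 × (7.73 - 4.38) = -5.36%, loss ≈ 6147 × 5.36/100 ≈ 329.
Year 2000: gap = -1.6 × (5.64 - 4.38) = -2.016%, loss ≈ 6147 × 2.016/100 ≈ 124.
Year 2001: gap = -1.6 × (6.34 - 4.38) = -3.136%, loss ≈ 6147 × 3.136/100 ≈ 193.
Total lost output = 405 + 289 + 329 + 124 + 193 = 1340 billion.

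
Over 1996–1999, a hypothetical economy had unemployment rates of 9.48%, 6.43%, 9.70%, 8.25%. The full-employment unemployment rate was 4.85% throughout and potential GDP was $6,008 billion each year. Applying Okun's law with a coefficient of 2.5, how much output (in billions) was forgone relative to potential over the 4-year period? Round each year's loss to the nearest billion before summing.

Year 1996: gap = -2.5 × (9.48 - 4.85) = -11.575%, loss ≈ 6008 × 11.575/100 ≈ 695.
Year 1997: gap = -2.5 × (6.43 - 4.85) = -3.95%, loss ≈ 6008 × 3.95/100 ≈ 237.
Year 1998: gap = -2.5 × (9.7 - 4.85) = -12.125%, loss ≈ 6008 × 12.125/100 ≈ 728.
Year 1999: gap = -2.5 × (8.25 - 4.85) = -8.5%, loss ≈ 6008 × 8.5/100 ≈ 511.
Total lost output = 695 + 237 + 728 + 511 = 2171 billion.

$2,171 billion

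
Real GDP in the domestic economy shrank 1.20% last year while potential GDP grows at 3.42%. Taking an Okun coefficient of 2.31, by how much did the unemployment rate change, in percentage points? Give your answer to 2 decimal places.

Growth-rate Okun's law: g_Y = g_Y* - β × Δu, so Δu = (g_Y* - g_Y)/β.
Δu = (3.42 + 1.2)/2.31 = 4.62/2.31 = 2.00 percentage points.

2.00 percentage points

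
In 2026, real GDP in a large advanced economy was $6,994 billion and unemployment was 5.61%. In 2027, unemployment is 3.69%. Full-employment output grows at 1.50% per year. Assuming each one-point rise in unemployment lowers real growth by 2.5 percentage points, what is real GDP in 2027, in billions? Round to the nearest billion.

Δu = 3.69 - 5.61 = -1.92 points.
Okun's law (growth form): g_Y = g_Y* - β × Δu = 1.50 - 2.5 × (-1.92) = 1.5 + 4.8 = 6.3%.
Real GDP in the next year = 6994 × (1 + 6.3/100) = 6994 × 1.063 ≈ 7435 billion.

$7,435 billion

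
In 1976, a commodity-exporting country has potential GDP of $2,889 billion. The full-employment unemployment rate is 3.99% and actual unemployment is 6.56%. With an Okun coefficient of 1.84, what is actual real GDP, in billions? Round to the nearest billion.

$2,752 billion

Unemployment gap = 6.56 - 3.99 = 2.57 points, so the output gap is -1.84 × 2.57 = -4.7288%.
Actual GDP = 2889 × (1 - 4.7288/100) = 2889 × 0.952712 ≈ 2752 billion.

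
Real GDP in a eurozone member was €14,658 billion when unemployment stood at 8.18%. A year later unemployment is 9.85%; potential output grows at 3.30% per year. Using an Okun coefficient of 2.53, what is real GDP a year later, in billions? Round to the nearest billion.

Δu = 9.85 - 8.18 = 1.67 points.
Okun's law (growth form): g_Y = g_Y* - β × Δu = 3.30 - 2.53 × (1.67) = 3.3 - 4.2251 = -0.9251%.
Real GDP in the next year = 14658 × (1 - 0.9251/100) = 14658 × 0.990749 ≈ 14522 billion.

€14,522 billion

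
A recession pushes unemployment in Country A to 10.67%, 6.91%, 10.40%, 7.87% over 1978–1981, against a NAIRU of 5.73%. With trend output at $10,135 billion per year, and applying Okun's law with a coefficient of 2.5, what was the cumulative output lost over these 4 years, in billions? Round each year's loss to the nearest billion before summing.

Year 1978: gap = -2.5 × (10.67 - 5.73) = -12.35%, loss ≈ 10135 × 12.35/100 ≈ 1252.
Year 1979: gap = -2.5 × (6.91 - 5.73) = -2.95%, loss ≈ 10135 × 2.95/100 ≈ 299.
Year 1980: gap = -2.5 × (10.4 - 5.73) = -11.675%, loss ≈ 10135 × 11.675/100 ≈ 1183.
Year 1981: gap = -2.5 × (7.87 - 5.73) = -5.35%, loss ≈ 10135 × 5.35/100 ≈ 542.
Total lost output = 1252 + 299 + 1183 + 542 = 3276 billion.

$3,276 billion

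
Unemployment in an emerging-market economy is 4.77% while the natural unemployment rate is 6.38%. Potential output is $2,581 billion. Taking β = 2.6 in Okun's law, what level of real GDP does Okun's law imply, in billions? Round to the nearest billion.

$2,689 billion

Unemployment gap = 4.77 - 6.38 = -1.61 points, so the output gap is -2.6 × (-1.61) = 4.186%.
Actual GDP = 2581 × (1 + 4.186/100) = 2581 × 1.04186 ≈ 2689 billion.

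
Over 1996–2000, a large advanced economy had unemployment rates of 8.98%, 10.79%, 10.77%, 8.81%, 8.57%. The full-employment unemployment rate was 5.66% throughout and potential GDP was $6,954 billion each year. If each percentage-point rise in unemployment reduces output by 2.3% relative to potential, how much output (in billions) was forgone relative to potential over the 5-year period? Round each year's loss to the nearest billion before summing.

$3,138 billion

Year 1996: gap = -2.3 × (8.98 - 5.66) = -7.636%, loss ≈ 6954 × 7.636/100 ≈ 531.
Year 1997: gap = -2.3 × (10.79 - 5.66) = -11.799%, loss ≈ 6954 × 11.799/100 ≈ 821.
Year 1998: gap = -2.3 × (10.77 - 5.66) = -11.753%, loss ≈ 6954 × 11.753/100 ≈ 817.
Year 1999: gap = -2.3 × (8.81 - 5.66) = -7.245%, loss ≈ 6954 × 7.245/100 ≈ 504.
Year 2000: gap = -2.3 × (8.57 - 5.66) = -6.693%, loss ≈ 6954 × 6.693/100 ≈ 465.
Total lost output = 531 + 821 + 817 + 504 + 465 = 3138 billion.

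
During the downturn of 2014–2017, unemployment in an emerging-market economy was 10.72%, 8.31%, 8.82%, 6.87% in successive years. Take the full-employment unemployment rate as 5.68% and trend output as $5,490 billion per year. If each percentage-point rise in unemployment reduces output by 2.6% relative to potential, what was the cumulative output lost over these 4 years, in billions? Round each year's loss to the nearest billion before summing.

$1,712 billion

Year 2014: gap = -2.6 × (10.72 - 5.68) = -13.104%, loss ≈ 5490 × 13.104/100 ≈ 719.
Year 2015: gap = -2.6 × (8.31 - 5.68) = -6.838%, loss ≈ 5490 × 6.838/100 ≈ 375.
Year 2016: gap = -2.6 × (8.82 - 5.68) = -8.164%, loss ≈ 5490 × 8.164/100 ≈ 448.
Year 2017: gap = -2.6 × (6.87 - 5.68) = -3.094%, loss ≈ 5490 × 3.094/100 ≈ 170.
Total lost output = 719 + 375 + 448 + 170 = 1712 billion.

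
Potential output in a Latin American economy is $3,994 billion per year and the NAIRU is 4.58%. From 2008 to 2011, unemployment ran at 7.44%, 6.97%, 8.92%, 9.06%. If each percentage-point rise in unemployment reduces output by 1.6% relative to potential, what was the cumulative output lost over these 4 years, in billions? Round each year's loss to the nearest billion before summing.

$899 billion

Year 2008: gap = -1.6 × (7.44 - 4.58) = -4.576%, loss ≈ 3994 × 4.576/100 ≈ 183.
Year 2009: gap = -1.6 × (6.97 - 4.58) = -3.824%, loss ≈ 3994 × 3.824/100 ≈ 153.
Year 2010: gap = -1.6 × (8.92 - 4.58) = -6.944%, loss ≈ 3994 × 6.944/100 ≈ 277.
Year 2011: gap = -1.6 × (9.06 - 4.58) = -7.168%, loss ≈ 3994 × 7.168/100 ≈ 286.
Total lost output = 183 + 153 + 277 + 286 = 899 billion.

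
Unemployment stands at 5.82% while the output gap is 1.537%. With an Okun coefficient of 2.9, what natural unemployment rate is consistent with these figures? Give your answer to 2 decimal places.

From Okun's law, u - u* = -(output gap)/β = -(1.537)/2.9 = -0.53 points.
So u* = 5.82 + 0.53 = 6.35%.

6.35%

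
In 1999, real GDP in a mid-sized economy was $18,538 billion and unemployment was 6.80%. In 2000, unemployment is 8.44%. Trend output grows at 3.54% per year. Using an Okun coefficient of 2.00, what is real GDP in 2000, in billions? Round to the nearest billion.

Δu = 8.44 - 6.8 = 1.64 points.
Okun's law (growth form): g_Y = g_Y* - β × Δu = 3.54 - 2.00 × (1.64) = 3.54 - 3.28 = 0.26%.
Real GDP in the next year = 18538 × (1 + 0.26/100) = 18538 × 1.0026 ≈ 18586 billion.

$18,586 billion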